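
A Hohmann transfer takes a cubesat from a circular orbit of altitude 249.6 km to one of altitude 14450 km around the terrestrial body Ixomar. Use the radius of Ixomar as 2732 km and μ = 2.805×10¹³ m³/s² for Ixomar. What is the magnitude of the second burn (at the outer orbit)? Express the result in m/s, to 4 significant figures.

r₁ = 2732 + 249.6 = 2981.6 km = 2.9816×10⁶ m.
r₂ = 2732 + 14450 = 17182 km = 1.7182×10⁷ m.
Transfer ellipse a_t = (r₁ + r₂)/2 = 1.008×10⁷ m.
At r₁: circular v_c1 = √(μ/r₁) = 3067 m/s; transfer-periapsis v_p = √[μ(2/r₁ − 1/a_t)] = 4004 m/s.
At r₂: circular v_c2 = √(μ/r₂) = 1278 m/s; transfer-apoapsis v_a = √[μ(2/r₂ − 1/a_t)] = 694.8 m/s.
Δv₂ = v_c2 − v_a = 582.9 m/s.

Δv ≈ 582.9 m/s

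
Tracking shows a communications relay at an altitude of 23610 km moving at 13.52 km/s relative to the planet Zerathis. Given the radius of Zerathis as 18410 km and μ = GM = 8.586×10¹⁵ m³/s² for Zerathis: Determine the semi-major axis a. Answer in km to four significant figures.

r = 18410 + 23610 = 42020 km = 4.202×10⁷ m.
Vis-viva rearranged: 1/a = 2/r − v²/μ = 4.760×10⁻⁸ − 2.129×10⁻⁸ = 2.631×10⁻⁸ m⁻¹.
a = 3.801×10⁷ m = 38013 km.

a ≈ 38010 km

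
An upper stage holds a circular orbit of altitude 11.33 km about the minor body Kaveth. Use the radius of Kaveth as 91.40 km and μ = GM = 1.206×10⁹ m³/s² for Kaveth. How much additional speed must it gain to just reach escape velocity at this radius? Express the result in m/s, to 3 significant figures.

Δv ≈ 44.9 m/s

r = 91.40 + 11.33 = 102.73 km = 1.0273×10⁵ m.
Circular speed v_c = √(μ/r) = 108.3 m/s.
Escape speed v_esc = √(2μ/r) = √2 × v_c = 153.2 m/s.
Δv = v_esc − v_c = 44.88 m/s.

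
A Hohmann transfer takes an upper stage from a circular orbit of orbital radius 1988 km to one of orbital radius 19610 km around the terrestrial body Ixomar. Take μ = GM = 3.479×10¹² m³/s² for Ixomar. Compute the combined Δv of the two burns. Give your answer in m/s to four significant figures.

Δv_total ≈ 700.3 m/s

r₁ = 1988 km = 1.988×10⁶ m.
r₂ = 19610 km = 1.961×10⁷ m.
Transfer ellipse a_t = (r₁ + r₂)/2 = 1.080×10⁷ m.
At r₁: circular v_c1 = √(μ/r₁) = 1323 m/s; transfer-periapsis v_p = √[μ(2/r₁ − 1/a_t)] = 1783 m/s.
Δv₁ = v_p − v_c1 = 459.8 m/s.
At r₂: circular v_c2 = √(μ/r₂) = 421.2 m/s; transfer-apoapsis v_a = √[μ(2/r₂ − 1/a_t)] = 180.7 m/s.
Δv₂ = v_c2 − v_a = 240.5 m/s.
Total Δv = Δv₁ + Δv₂ = 700.3 m/s.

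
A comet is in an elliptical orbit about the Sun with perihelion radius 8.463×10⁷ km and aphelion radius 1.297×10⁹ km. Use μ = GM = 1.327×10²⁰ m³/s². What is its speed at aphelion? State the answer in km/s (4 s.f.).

v ≈ 3.540 km/s

Semi-major axis a = (r_p + r_a)/2 = 6.9082×10⁸ km = 6.908×10¹¹ m.
Vis-viva: v² = μ(2/r − 1/a) = 1.327×10²⁰ × (1.542×10⁻¹² − 1.448×10⁻¹²) = 1.253×10⁷ m²/s².
v = 3540 m/s = 3.540 km/s.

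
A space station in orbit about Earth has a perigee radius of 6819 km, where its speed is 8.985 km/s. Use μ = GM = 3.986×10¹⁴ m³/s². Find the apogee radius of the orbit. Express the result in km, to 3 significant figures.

apogee radius ≈ 15200 km

r_p = 6.819×10⁶ m.
Specific energy ε = v²/2 − μ/r = -1.809×10⁷ J/kg, so a = −μ/(2ε) = 1.102×10⁷ m.
The apsides satisfy r_p + r_a = 2a, so the apogee radius is 2a − r_p = 1.522×10⁷ m = 15216 km.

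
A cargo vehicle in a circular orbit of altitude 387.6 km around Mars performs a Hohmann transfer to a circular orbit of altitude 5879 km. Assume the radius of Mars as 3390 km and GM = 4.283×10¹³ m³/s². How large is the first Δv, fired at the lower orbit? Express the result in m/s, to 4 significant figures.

r₁ = 3390 + 387.6 = 3777.6 km = 3.7776×10⁶ m.
r₂ = 3390 + 5879 = 9269.0 km = 9.2690×10⁶ m.
Transfer ellipse a_t = (r₁ + r₂)/2 = 6.523×10⁶ m.
At r₁: circular v_c1 = √(μ/r₁) = 3367 m/s; transfer-periapsis v_p = √[μ(2/r₁ − 1/a_t)] = 4014 m/s.
Δv₁ = v_p − v_c1 = 646.6 m/s.

Δv ≈ 646.6 m/s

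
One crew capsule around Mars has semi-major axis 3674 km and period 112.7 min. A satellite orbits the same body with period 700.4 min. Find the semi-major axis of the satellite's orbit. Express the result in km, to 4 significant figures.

a₂ ≈ 12420 km

Kepler's third law: a³ ∝ T², so a₂ = a₁ (T₂/T₁)^(2/3).
T₂/T₁ = 6.215, (T₂/T₁)^(2/3) = 3.380.
a₂ = 3674 × 3.380 = 12420 km.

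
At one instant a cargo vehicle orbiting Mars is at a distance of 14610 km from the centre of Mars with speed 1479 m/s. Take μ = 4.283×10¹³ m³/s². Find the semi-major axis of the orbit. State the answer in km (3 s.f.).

a ≈ 11700 km

r = 1.461×10⁷ m.
Vis-viva rearranged: 1/a = 2/r − v²/μ = 1.369×10⁻⁷ − 5.107×10⁻⁸ = 8.582×10⁻⁸ m⁻¹.
a = 1.165×10⁷ m = 11652 km.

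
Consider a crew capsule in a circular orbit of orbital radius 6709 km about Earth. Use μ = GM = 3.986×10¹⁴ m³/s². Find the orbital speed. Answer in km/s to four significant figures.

r = 6709 km = 6.709×10⁶ m.
For a circular orbit v = √(μ/r) = √(3.986×10¹⁴ / 6.709×10⁶) = √(5.941×10⁷) = 7708 m/s.
That is 7.708 km/s.

v ≈ 7.708 km/s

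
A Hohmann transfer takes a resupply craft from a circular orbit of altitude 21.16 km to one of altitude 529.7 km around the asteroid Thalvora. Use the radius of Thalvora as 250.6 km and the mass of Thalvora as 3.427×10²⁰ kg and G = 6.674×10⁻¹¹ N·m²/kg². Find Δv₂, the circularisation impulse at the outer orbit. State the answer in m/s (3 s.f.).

μ = GM = 6.674×10⁻¹¹ × 3.427×10²⁰ = 2.287×10¹⁰ m³/s².
r₁ = 250.6 + 21.16 = 271.76 km = 2.7176×10⁵ m.
r₂ = 250.6 + 529.7 = 780.30 km = 7.8030×10⁵ m.
Transfer ellipse a_t = (r₁ + r₂)/2 = 5.260×10⁵ m.
At r₁: circular v_c1 = √(μ/r₁) = 290.1 m/s; transfer-periapsis v_p = √[μ(2/r₁ − 1/a_t)] = 353.3 m/s.
At r₂: circular v_c2 = √(μ/r₂) = 171.2 m/s; transfer-apoapsis v_a = √[μ(2/r₂ − 1/a_t)] = 123.1 m/s.
Δv₂ = v_c2 − v_a = 48.15 m/s.

Δv ≈ 48.1 m/s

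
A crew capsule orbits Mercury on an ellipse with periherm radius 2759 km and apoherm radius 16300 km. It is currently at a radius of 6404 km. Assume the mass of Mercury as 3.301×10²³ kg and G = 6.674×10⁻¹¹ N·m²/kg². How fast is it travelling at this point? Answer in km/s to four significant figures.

μ = GM = 6.674×10⁻¹¹ × 3.301×10²³ = 2.203×10¹³ m³/s².
Semi-major axis a = (r_p + r_a)/2 = 9529.5 km = 9.530×10⁶ m.
Vis-viva: v² = μ(2/r − 1/a) = 2.203×10¹³ × (3.123×10⁻⁷ − 1.049×10⁻⁷) = 4.568×10⁶ m²/s².
v = 2137 m/s = 2.137 km/s.

v ≈ 2.137 km/s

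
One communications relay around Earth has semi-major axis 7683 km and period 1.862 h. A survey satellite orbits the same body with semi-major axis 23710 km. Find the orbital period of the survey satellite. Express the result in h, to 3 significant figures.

Kepler's third law: T² ∝ a³, so T₂ = T₁ (a₂/a₁)^(3/2).
a₂/a₁ = 3.086, (a₂/a₁)^(3/2) = 5.421.
T₂ = 1.862 × 5.421 = 10.09 h.

T₂ ≈ 10.1 h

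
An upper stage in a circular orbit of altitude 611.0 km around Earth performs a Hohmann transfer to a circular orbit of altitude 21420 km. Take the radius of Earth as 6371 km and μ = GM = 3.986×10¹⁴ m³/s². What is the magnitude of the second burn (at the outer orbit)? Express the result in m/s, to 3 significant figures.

r₁ = 6371 + 611.0 = 6982.0 km = 6.9820×10⁶ m.
r₂ = 6371 + 21420 = 27791 km = 2.7791×10⁷ m.
Transfer ellipse a_t = (r₁ + r₂)/2 = 1.739×10⁷ m.
At r₁: circular v_c1 = √(μ/r₁) = 7556 m/s; transfer-perigee v_p = √[μ(2/r₁ − 1/a_t)] = 9553 m/s.
At r₂: circular v_c2 = √(μ/r₂) = 3787 m/s; transfer-apogee v_a = √[μ(2/r₂ − 1/a_t)] = 2400 m/s.
Δv₂ = v_c2 − v_a = 1387 m/s.

Δv ≈ 1390 m/s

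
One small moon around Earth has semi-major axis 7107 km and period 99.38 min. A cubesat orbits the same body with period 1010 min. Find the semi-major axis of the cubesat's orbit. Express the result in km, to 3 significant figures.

a₂ ≈ 33300 km

Kepler's third law: a³ ∝ T², so a₂ = a₁ (T₂/T₁)^(2/3).
T₂/T₁ = 10.16, (T₂/T₁)^(2/3) = 4.692.
a₂ = 7107 × 4.692 = 33350 km.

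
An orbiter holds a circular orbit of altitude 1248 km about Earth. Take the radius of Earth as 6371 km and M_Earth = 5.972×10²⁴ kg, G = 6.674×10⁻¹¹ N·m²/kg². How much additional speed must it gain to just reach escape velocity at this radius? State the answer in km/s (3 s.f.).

Δv ≈ 3.00 km/s

μ = GM = 6.674×10⁻¹¹ × 5.972×10²⁴ = 3.986×10¹⁴ m³/s².
r = 6371 + 1248 = 7619.0 km = 7.6190×10⁶ m.
Circular speed v_c = √(μ/r) = 7233 m/s.
Escape speed v_esc = √(2μ/r) = √2 × v_c = 10230 m/s.
Δv = v_esc − v_c = 2996 m/s = 2.996 km/s.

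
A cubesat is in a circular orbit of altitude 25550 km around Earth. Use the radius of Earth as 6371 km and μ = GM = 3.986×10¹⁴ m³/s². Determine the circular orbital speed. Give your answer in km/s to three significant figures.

v ≈ 3.53 km/s

r = 6371 + 25550 = 31921 km = 3.1921×10⁷ m.
For a circular orbit v = √(μ/r) = √(3.986×10¹⁴ / 3.192×10⁷) = √(1.249×10⁷) = 3534 m/s.
That is 3.534 km/s.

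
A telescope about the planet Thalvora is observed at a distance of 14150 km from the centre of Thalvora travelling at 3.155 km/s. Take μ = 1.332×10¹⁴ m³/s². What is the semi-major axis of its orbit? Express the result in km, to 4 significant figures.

r = 1.415×10⁷ m.
Vis-viva rearranged: 1/a = 2/r − v²/μ = 1.413×10⁻⁷ − 7.473×10⁻⁸ = 6.661×10⁻⁸ m⁻¹.
a = 1.501×10⁷ m = 15012 km.

a ≈ 15010 km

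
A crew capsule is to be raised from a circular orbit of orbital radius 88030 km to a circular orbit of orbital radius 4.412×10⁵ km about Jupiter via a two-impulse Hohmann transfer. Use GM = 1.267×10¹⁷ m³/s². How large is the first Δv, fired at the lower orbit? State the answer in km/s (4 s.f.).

r₁ = 88030 km = 8.803×10⁷ m.
r₂ = 4.412×10⁵ km = 4.412×10⁸ m.
Transfer ellipse a_t = (r₁ + r₂)/2 = 2.646×10⁸ m.
At r₁: circular v_c1 = √(μ/r₁) = 37940 m/s; transfer-perijove v_p = √[μ(2/r₁ − 1/a_t)] = 48990 m/s.
Δv₁ = v_p − v_c1 = 11050 m/s.
= 11.05 km/s.

Δv ≈ 11.05 km/s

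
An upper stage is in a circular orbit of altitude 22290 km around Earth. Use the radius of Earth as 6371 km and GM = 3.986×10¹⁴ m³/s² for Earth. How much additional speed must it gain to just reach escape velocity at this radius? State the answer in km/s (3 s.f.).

r = 6371 + 22290 = 28661 km = 2.8661×10⁷ m.
Circular speed v_c = √(μ/r) = 3729 m/s.
Escape speed v_esc = √(2μ/r) = √2 × v_c = 5274 m/s.
Δv = v_esc − v_c = 1545 m/s = 1.545 km/s.

Δv ≈ 1.54 km/s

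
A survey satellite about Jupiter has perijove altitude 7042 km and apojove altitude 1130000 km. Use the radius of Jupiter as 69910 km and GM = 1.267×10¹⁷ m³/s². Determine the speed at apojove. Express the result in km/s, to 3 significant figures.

v ≈ 3.57 km/s

r_p = 69910 + 7042 = 76952 km = 7.6952×10⁷ m.
r_a = 69910 + 1130000 = 1199900 km = 1.1999×10⁹ m.
Semi-major axis a = (r_p + r_a)/2 = 6.3843×10⁵ km = 6.384×10⁸ m.
Vis-viva: v² = μ(2/r − 1/a) = 1.267×10¹⁷ × (1.667×10⁻⁹ − 1.566×10⁻⁹) = 1.273×10⁷ m²/s².
v = 3568 m/s = 3.568 km/s.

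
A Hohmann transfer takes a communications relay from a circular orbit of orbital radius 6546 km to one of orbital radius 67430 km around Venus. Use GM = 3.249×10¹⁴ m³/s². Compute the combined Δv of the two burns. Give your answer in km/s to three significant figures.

Δv_total ≈ 3.74 km/s

r₁ = 6546 km = 6.546×10⁶ m.
r₂ = 67430 km = 6.743×10⁷ m.
Transfer ellipse a_t = (r₁ + r₂)/2 = 3.699×10⁷ m.
At r₁: circular v_c1 = √(μ/r₁) = 7045 m/s; transfer-periapsis v_p = √[μ(2/r₁ − 1/a_t)] = 9512 m/s.
Δv₁ = v_p − v_c1 = 2467 m/s.
At r₂: circular v_c2 = √(μ/r₂) = 2195 m/s; transfer-apoapsis v_a = √[μ(2/r₂ − 1/a_t)] = 923.4 m/s.
Δv₂ = v_c2 − v_a = 1272 m/s.
Total Δv = Δv₁ + Δv₂ = 3739 m/s = 3.739 km/s.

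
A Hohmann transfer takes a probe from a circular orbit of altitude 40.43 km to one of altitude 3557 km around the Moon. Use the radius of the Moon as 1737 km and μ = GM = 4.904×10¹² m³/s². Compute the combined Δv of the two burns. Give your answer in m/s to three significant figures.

Δv_total ≈ 652 m/s

r₁ = 1737 + 40.43 = 1777.4 km = 1.7774×10⁶ m.
r₂ = 1737 + 3557 = 5294.0 km = 5.2940×10⁶ m.
Transfer ellipse a_t = (r₁ + r₂)/2 = 3.536×10⁶ m.
At r₁: circular v_c1 = √(μ/r₁) = 1661 m/s; transfer-perilune v_p = √[μ(2/r₁ − 1/a_t)] = 2033 m/s.
Δv₁ = v_p − v_c1 = 371.5 m/s.
At r₂: circular v_c2 = √(μ/r₂) = 962.5 m/s; transfer-apolune v_a = √[μ(2/r₂ − 1/a_t)] = 682.4 m/s.
Δv₂ = v_c2 − v_a = 280.1 m/s.
Total Δv = Δv₁ + Δv₂ = 651.5 m/s.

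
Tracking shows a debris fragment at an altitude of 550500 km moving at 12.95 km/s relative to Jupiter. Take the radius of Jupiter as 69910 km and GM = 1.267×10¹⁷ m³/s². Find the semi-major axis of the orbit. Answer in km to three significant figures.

r = 69910 + 550500 = 6.2041×10⁵ km = 6.204×10⁸ m.
Vis-viva rearranged: 1/a = 2/r − v²/μ = 3.224×10⁻⁹ − 1.324×10⁻⁹ = 1.900×10⁻⁹ m⁻¹.
a = 5.263×10⁸ m = 5.2630×10⁵ km.

a ≈ 5.26×10⁵ km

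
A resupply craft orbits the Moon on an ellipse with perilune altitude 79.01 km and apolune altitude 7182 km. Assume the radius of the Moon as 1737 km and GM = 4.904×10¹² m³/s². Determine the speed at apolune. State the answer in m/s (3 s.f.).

r_p = 1737 + 79.01 = 1816.0 km = 1.8160×10⁶ m.
r_a = 1737 + 7182 = 8919.0 km = 8.9190×10⁶ m.
Semi-major axis a = (r_p + r_a)/2 = 5367.5 km = 5.368×10⁶ m.
Vis-viva: v² = μ(2/r − 1/a) = 4.904×10¹² × (2.242×10⁻⁷ − 1.863×10⁻⁷) = 1.860×10⁵ m²/s².
v = 431.3 m/s.

v ≈ 431 m/s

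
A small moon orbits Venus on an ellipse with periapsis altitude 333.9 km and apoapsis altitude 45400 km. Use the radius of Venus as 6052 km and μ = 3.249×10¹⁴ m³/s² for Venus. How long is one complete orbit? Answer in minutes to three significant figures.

r_p = 6052 + 333.9 = 6385.9 km = 6.3859×10⁶ m.
r_a = 6052 + 45400 = 51452 km = 5.1452×10⁷ m.
Semi-major axis a = (r_p + r_a)/2 = (6385.9 + 51452)/2 = 28919 km = 2.892×10⁷ m.
By Kepler's third law T = 2π√(a³/μ) = 2π × 8.628×10³ = 5.421×10⁴ s.
= 903.5 minutes.

T ≈ 903 minutes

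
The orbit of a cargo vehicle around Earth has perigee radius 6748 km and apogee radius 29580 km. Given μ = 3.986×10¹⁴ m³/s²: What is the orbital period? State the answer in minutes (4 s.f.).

Semi-major axis a = (r_p + r_a)/2 = (6748.0 + 29580)/2 = 18164 km = 1.816×10⁷ m.
By Kepler's third law T = 2π√(a³/μ) = 2π × 3.877×10³ = 2.436×10⁴ s.
= 406.0 minutes.

T ≈ 406.0 minutes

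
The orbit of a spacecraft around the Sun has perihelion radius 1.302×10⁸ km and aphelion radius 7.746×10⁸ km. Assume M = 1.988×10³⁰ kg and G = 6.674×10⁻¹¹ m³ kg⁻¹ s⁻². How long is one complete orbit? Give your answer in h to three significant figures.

T ≈ 46100 h

μ = GM = 6.674×10⁻¹¹ × 1.988×10³⁰ = 1.327×10²⁰ m³/s².
Semi-major axis a = (r_p + r_a)/2 = (1.3020×10⁸ + 7.7460×10⁸)/2 = 4.5240×10⁸ km = 4.524×10¹¹ m.
By Kepler's third law T = 2π√(a³/μ) = 2π × 2.642×10⁷ = 1.660×10⁸ s.
= 46110 h.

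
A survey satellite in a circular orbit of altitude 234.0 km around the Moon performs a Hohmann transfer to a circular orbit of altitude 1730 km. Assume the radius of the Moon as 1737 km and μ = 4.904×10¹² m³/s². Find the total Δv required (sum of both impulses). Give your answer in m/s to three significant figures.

Δv_total ≈ 381 m/s

r₁ = 1737 + 234.0 = 1971.0 km = 1.9710×10⁶ m.
r₂ = 1737 + 1730 = 3467.0 km = 3.4670×10⁶ m.
Transfer ellipse a_t = (r₁ + r₂)/2 = 2.719×10⁶ m.
At r₁: circular v_c1 = √(μ/r₁) = 1577 m/s; transfer-perilune v_p = √[μ(2/r₁ − 1/a_t)] = 1781 m/s.
Δv₁ = v_p − v_c1 = 203.8 m/s.
At r₂: circular v_c2 = √(μ/r₂) = 1189 m/s; transfer-apolune v_a = √[μ(2/r₂ − 1/a_t)] = 1013 m/s.
Δv₂ = v_c2 − v_a = 176.7 m/s.
Total Δv = Δv₁ + Δv₂ = 380.5 m/s.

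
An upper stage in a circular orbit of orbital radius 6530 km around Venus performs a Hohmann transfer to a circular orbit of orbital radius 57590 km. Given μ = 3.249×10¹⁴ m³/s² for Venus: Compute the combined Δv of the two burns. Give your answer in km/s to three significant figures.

r₁ = 6530 km = 6.530×10⁶ m.
r₂ = 57590 km = 5.759×10⁷ m.
Transfer ellipse a_t = (r₁ + r₂)/2 = 3.206×10⁷ m.
At r₁: circular v_c1 = √(μ/r₁) = 7054 m/s; transfer-periapsis v_p = √[μ(2/r₁ − 1/a_t)] = 9454 m/s.
Δv₁ = v_p − v_c1 = 2400 m/s.
At r₂: circular v_c2 = √(μ/r₂) = 2375 m/s; transfer-apoapsis v_a = √[μ(2/r₂ − 1/a_t)] = 1072 m/s.
Δv₂ = v_c2 − v_a = 1303 m/s.
Total Δv = Δv₁ + Δv₂ = 3703 m/s = 3.703 km/s.

Δv_total ≈ 3.70 km/s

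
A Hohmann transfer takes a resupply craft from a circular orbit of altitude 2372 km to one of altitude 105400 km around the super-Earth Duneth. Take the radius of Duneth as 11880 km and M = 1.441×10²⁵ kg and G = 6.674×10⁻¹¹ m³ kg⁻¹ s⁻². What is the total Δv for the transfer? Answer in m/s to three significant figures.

μ = GM = 6.674×10⁻¹¹ × 1.441×10²⁵ = 9.617×10¹⁴ m³/s².
r₁ = 11880 + 2372 = 14252 km = 1.4252×10⁷ m.
r₂ = 11880 + 105400 = 117280 km = 1.1728×10⁸ m.
Transfer ellipse a_t = (r₁ + r₂)/2 = 6.577×10⁷ m.
At r₁: circular v_c1 = √(μ/r₁) = 8215 m/s; transfer-periapsis v_p = √[μ(2/r₁ − 1/a_t)] = 10970 m/s.
Δv₁ = v_p − v_c1 = 2755 m/s.
At r₂: circular v_c2 = √(μ/r₂) = 2864 m/s; transfer-apoapsis v_a = √[μ(2/r₂ − 1/a_t)] = 1333 m/s.
Δv₂ = v_c2 − v_a = 1531 m/s.
Total Δv = Δv₁ + Δv₂ = 4286 m/s.

Δv_total ≈ 4290 m/s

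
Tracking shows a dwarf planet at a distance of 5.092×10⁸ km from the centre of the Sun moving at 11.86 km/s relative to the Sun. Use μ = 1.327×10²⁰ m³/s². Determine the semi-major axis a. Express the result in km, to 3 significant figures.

a ≈ 3.49×10⁸ km

r = 5.092×10¹¹ m.
Vis-viva rearranged: 1/a = 2/r − v²/μ = 3.928×10⁻¹² − 1.060×10⁻¹² = 2.868×10⁻¹² m⁻¹.
a = 3.487×10¹¹ m = 3.4871×10⁸ km.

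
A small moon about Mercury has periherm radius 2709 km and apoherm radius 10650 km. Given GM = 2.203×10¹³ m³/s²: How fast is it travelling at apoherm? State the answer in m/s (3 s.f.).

v ≈ 916 m/s

Semi-major axis a = (r_p + r_a)/2 = 6679.5 km = 6.680×10⁶ m.
Vis-viva: v² = μ(2/r − 1/a) = 2.203×10¹³ × (1.878×10⁻⁷ − 1.497×10⁻⁷) = 8.389×10⁵ m²/s².
v = 915.9 m/s.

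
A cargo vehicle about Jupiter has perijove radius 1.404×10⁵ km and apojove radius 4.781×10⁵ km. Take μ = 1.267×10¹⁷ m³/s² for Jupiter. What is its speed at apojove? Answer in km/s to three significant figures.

v ≈ 11.0 km/s

Semi-major axis a = (r_p + r_a)/2 = 3.0925×10⁵ km = 3.092×10⁸ m.
Vis-viva: v² = μ(2/r − 1/a) = 1.267×10¹⁷ × (4.183×10⁻⁹ − 3.234×10⁻⁹) = 1.203×10⁸ m²/s².
v = 10970 m/s = 10.97 km/s.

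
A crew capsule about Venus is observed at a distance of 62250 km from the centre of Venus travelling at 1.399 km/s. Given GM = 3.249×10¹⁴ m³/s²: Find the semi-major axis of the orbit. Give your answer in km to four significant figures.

a ≈ 38310 km

r = 6.225×10⁷ m.
Vis-viva rearranged: 1/a = 2/r − v²/μ = 3.213×10⁻⁸ − 6.024×10⁻⁹ = 2.610×10⁻⁸ m⁻¹.
a = 3.831×10⁷ m = 38308 km.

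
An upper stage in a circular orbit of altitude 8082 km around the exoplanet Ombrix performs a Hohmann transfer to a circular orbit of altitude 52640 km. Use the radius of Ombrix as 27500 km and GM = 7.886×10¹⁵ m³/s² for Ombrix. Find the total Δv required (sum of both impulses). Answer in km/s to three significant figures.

r₁ = 27500 + 8082 = 35582 km = 3.5582×10⁷ m.
r₂ = 27500 + 52640 = 80140 km = 8.0140×10⁷ m.
Transfer ellipse a_t = (r₁ + r₂)/2 = 5.786×10⁷ m.
At r₁: circular v_c1 = √(μ/r₁) = 14890 m/s; transfer-periapsis v_p = √[μ(2/r₁ − 1/a_t)] = 17520 m/s.
Δv₁ = v_p − v_c1 = 2633 m/s.
At r₂: circular v_c2 = √(μ/r₂) = 9920 m/s; transfer-apoapsis v_a = √[μ(2/r₂ − 1/a_t)] = 7779 m/s.
Δv₂ = v_c2 − v_a = 2141 m/s.
Total Δv = Δv₁ + Δv₂ = 4774 m/s = 4.774 km/s.

Δv_total ≈ 4.77 km/s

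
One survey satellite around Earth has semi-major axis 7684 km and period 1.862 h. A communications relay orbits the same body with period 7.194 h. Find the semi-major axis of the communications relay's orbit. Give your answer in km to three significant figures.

Kepler's third law: a³ ∝ T², so a₂ = a₁ (T₂/T₁)^(2/3).
T₂/T₁ = 3.864, (T₂/T₁)^(2/3) = 2.462.
a₂ = 7684 × 2.462 = 18920 km.

a₂ ≈ 18900 km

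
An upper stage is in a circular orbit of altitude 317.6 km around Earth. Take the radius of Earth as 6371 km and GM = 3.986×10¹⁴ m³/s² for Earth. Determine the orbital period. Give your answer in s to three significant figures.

r = 6371 + 317.6 = 6688.6 km = 6.6886×10⁶ m.
Kepler's third law: T = 2π√(r³/μ) = 2π√((6.689×10⁶)³ / 3.986×10¹⁴).
r³/μ = 7.507×10⁵ s², so T = 2π × 8.664×10² = 5.444×10³ s.

T ≈ 5440 s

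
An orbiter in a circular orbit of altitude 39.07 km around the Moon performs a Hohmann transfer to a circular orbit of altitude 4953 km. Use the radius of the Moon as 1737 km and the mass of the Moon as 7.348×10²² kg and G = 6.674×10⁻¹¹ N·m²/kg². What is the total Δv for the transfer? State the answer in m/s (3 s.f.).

Δv_total ≈ 729 m/s

μ = GM = 6.674×10⁻¹¹ × 7.348×10²² = 4.904×10¹² m³/s².
r₁ = 1737 + 39.07 = 1776.1 km = 1.7761×10⁶ m.
r₂ = 1737 + 4953 = 6690.0 km = 6.6900×10⁶ m.
Transfer ellipse a_t = (r₁ + r₂)/2 = 4.233×10⁶ m.
At r₁: circular v_c1 = √(μ/r₁) = 1662 m/s; transfer-perilune v_p = √[μ(2/r₁ − 1/a_t)] = 2089 m/s.
Δv₁ = v_p − v_c1 = 427.3 m/s.
At r₂: circular v_c2 = √(μ/r₂) = 856.2 m/s; transfer-apolune v_a = √[μ(2/r₂ − 1/a_t)] = 554.6 m/s.
Δv₂ = v_c2 − v_a = 301.6 m/s.
Total Δv = Δv₁ + Δv₂ = 728.9 m/s.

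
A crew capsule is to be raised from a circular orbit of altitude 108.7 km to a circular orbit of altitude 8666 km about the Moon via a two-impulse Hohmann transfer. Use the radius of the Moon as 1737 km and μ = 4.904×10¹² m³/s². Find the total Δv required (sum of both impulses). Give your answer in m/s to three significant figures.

Δv_total ≈ 804 m/s

r₁ = 1737 + 108.7 = 1845.7 km = 1.8457×10⁶ m.
r₂ = 1737 + 8666 = 10403 km = 1.0403×10⁷ m.
Transfer ellipse a_t = (r₁ + r₂)/2 = 6.124×10⁶ m.
At r₁: circular v_c1 = √(μ/r₁) = 1630 m/s; transfer-perilune v_p = √[μ(2/r₁ − 1/a_t)] = 2124 m/s.
Δv₁ = v_p − v_c1 = 494.4 m/s.
At r₂: circular v_c2 = √(μ/r₂) = 686.6 m/s; transfer-apolune v_a = √[μ(2/r₂ − 1/a_t)] = 376.9 m/s.
Δv₂ = v_c2 − v_a = 309.7 m/s.
Total Δv = Δv₁ + Δv₂ = 804.1 m/s.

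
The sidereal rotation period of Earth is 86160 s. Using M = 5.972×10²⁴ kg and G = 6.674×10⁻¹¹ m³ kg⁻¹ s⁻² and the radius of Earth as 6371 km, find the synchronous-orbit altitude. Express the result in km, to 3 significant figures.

μ = GM = 6.674×10⁻¹¹ × 5.972×10²⁴ = 3.986×10¹⁴ m³/s².
A synchronous orbit has period T, so by Kepler's third law a = (μT²/4π²)^(1/3).
μT²/4π² = 3.986×10¹⁴ × (8.616×10⁴)² / 39.48 = 7.495×10²² m³.
a = 4.216×10⁷ m = 42162 km.
Altitude h = a − R = 42162 − 6371 = 35791 km.

h_sync ≈ 35800 km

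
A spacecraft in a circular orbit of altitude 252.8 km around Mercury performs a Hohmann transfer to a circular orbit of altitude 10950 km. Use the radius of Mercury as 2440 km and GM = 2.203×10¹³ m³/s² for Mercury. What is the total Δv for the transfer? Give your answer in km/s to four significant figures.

r₁ = 2440 + 252.8 = 2692.8 km = 2.6928×10⁶ m.
r₂ = 2440 + 10950 = 13390 km = 1.3390×10⁷ m.
Transfer ellipse a_t = (r₁ + r₂)/2 = 8.041×10⁶ m.
At r₁: circular v_c1 = √(μ/r₁) = 2860 m/s; transfer-periherm v_p = √[μ(2/r₁ − 1/a_t)] = 3691 m/s.
Δv₁ = v_p − v_c1 = 830.6 m/s.
At r₂: circular v_c2 = √(μ/r₂) = 1283 m/s; transfer-apoherm v_a = √[μ(2/r₂ − 1/a_t)] = 742.3 m/s.
Δv₂ = v_c2 − v_a = 540.4 m/s.
Total Δv = Δv₁ + Δv₂ = 1371 m/s = 1.371 km/s.

Δv_total ≈ 1.371 km/s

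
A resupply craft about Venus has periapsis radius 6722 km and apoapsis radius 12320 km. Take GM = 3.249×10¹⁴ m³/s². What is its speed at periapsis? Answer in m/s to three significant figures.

Semi-major axis a = (r_p + r_a)/2 = 9521.0 km = 9.521×10⁶ m.
Vis-viva: v² = μ(2/r − 1/a) = 3.249×10¹⁴ × (2.975×10⁻⁷ − 1.050×10⁻⁷) = 6.254×10⁷ m²/s².
v = 7908 m/s.

v ≈ 7910 m/s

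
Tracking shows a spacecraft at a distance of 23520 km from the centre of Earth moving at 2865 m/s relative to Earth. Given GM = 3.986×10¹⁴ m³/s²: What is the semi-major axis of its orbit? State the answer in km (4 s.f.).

a ≈ 15520 km

r = 2.352×10⁷ m.
Vis-viva rearranged: 1/a = 2/r − v²/μ = 8.503×10⁻⁸ − 2.059×10⁻⁸ = 6.444×10⁻⁸ m⁻¹.
a = 1.552×10⁷ m = 15518 km.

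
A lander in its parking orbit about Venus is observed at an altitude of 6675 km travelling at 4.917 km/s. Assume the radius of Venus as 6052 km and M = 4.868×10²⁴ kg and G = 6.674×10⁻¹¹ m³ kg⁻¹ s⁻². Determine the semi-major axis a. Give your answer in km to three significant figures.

a ≈ 12100 km

μ = GM = 6.674×10⁻¹¹ × 4.868×10²⁴ = 3.249×10¹⁴ m³/s².
r = 6052 + 6675 = 12727 km = 1.273×10⁷ m.
Specific orbital energy ε = v²/2 − μ/r = (4917)²/2 − 3.249×10¹⁴/1.273×10⁷ = -1.344×10⁷ J/kg.
Since ε = −μ/(2a), a = −μ/(2ε) = 1.209×10⁷ m = 12087 km.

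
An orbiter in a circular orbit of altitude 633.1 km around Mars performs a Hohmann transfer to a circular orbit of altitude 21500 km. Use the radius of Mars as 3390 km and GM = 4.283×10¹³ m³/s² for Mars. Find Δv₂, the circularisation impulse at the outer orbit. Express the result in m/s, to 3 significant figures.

Δv ≈ 620 m/s

r₁ = 3390 + 633.1 = 4023.1 km = 4.0231×10⁶ m.
r₂ = 3390 + 21500 = 24890 km = 2.4890×10⁷ m.
Transfer ellipse a_t = (r₁ + r₂)/2 = 1.446×10⁷ m.
At r₁: circular v_c1 = √(μ/r₁) = 3263 m/s; transfer-periapsis v_p = √[μ(2/r₁ − 1/a_t)] = 4281 m/s.
At r₂: circular v_c2 = √(μ/r₂) = 1312 m/s; transfer-apoapsis v_a = √[μ(2/r₂ − 1/a_t)] = 692.0 m/s.
Δv₂ = v_c2 − v_a = 619.8 m/s.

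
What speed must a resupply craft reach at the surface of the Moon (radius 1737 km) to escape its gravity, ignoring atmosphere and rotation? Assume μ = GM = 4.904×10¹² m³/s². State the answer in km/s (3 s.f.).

r = R = 1.737×10⁶ m.
Escape speed v_esc = √(2μ/r) = √(2 × 4.904×10¹² / 1.737×10⁶) = √(5.647×10⁶) = 2376 m/s.
= 2.376 km/s.

v_esc ≈ 2.38 km/s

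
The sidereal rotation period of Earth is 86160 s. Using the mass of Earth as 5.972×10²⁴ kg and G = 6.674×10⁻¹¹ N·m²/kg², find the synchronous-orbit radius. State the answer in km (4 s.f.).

r_sync ≈ 42160 km

μ = GM = 6.674×10⁻¹¹ × 5.972×10²⁴ = 3.986×10¹⁴ m³/s².
A synchronous orbit has period T, so by Kepler's third law a = (μT²/4π²)^(1/3).
μT²/4π² = 3.986×10¹⁴ × (8.616×10⁴)² / 39.48 = 7.495×10²² m³.
a = 4.216×10⁷ m = 42162 km.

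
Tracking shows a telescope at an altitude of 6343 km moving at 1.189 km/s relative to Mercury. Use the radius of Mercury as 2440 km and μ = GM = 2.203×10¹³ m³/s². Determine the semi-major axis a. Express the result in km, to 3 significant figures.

a ≈ 6110 km

r = 2440 + 6343 = 8783.0 km = 8.783×10⁶ m.
Vis-viva rearranged: 1/a = 2/r − v²/μ = 2.277×10⁻⁷ − 6.417×10⁻⁸ = 1.635×10⁻⁷ m⁻¹.
a = 6.115×10⁶ m = 6114.7 km.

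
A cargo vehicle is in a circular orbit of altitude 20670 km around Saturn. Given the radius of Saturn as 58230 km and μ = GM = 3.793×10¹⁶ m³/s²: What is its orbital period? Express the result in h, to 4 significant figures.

T ≈ 6.281 h

r = 58230 + 20670 = 78900 km = 7.8900×10⁷ m.
Kepler's third law: T = 2π√(r³/μ) = 2π√((7.890×10⁷)³ / 3.793×10¹⁶).
r³/μ = 1.295×10⁷ s², so T = 2π × 3.599×10³ = 2.261×10⁴ s.
Converting: 2.261×10⁴ s ÷ 3600 = 6.281 h.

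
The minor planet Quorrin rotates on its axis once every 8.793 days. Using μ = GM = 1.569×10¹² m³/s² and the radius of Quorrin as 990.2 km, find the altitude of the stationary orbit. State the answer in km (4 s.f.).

h_sync ≈ 27420 km

T = 8.793 days = 7.597×10⁵ s.
A synchronous orbit has period T, so by Kepler's third law a = (μT²/4π²)^(1/3).
μT²/4π² = 1.569×10¹² × (7.597×10⁵)² / 39.48 = 2.294×10²² m³.
a = 2.841×10⁷ m = 28413 km.
Altitude h = a − R = 28413 − 990.2 = 27423 km.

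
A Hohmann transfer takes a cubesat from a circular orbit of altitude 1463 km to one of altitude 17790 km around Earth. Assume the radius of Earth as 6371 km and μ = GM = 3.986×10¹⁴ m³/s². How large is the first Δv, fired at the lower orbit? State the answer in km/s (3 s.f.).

r₁ = 6371 + 1463 = 7834.0 km = 7.8340×10⁶ m.
r₂ = 6371 + 17790 = 24161 km = 2.4161×10⁷ m.
Transfer ellipse a_t = (r₁ + r₂)/2 = 1.600×10⁷ m.
At r₁: circular v_c1 = √(μ/r₁) = 7133 m/s; transfer-perigee v_p = √[μ(2/r₁ − 1/a_t)] = 8766 m/s.
Δv₁ = v_p − v_c1 = 1633 m/s.
= 1.633 km/s.

Δv ≈ 1.63 km/s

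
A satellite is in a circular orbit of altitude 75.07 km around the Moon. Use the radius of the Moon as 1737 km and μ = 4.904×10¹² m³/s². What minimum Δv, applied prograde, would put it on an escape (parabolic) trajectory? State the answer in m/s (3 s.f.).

r = 1737 + 75.07 = 1812.1 km = 1.8121×10⁶ m.
Circular speed v_c = √(μ/r) = 1645 m/s.
Escape speed v_esc = √(2μ/r) = √2 × v_c = 2326 m/s.
Δv = v_esc − v_c = 681.4 m/s.

Δv ≈ 681 m/s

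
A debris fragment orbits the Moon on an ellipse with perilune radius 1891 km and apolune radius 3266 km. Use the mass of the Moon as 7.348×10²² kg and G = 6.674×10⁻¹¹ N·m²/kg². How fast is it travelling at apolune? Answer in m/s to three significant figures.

μ = GM = 6.674×10⁻¹¹ × 7.348×10²² = 4.904×10¹² m³/s².
Semi-major axis a = (r_p + r_a)/2 = 2578.5 km = 2.578×10⁶ m.
Vis-viva: v² = μ(2/r − 1/a) = 4.904×10¹² × (6.124×10⁻⁷ − 3.878×10⁻⁷) = 1.101×10⁶ m²/s².
v = 1049 m/s.

v ≈ 1050 m/s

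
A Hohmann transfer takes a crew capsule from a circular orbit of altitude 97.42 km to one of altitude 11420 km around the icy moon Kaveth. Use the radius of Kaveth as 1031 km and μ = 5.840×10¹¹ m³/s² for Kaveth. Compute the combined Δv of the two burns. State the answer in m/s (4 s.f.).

Δv_total ≈ 383.1 m/s

r₁ = 1031 + 97.42 = 1128.4 km = 1.1284×10⁶ m.
r₂ = 1031 + 11420 = 12451 km = 1.2451×10⁷ m.
Transfer ellipse a_t = (r₁ + r₂)/2 = 6.790×10⁶ m.
At r₁: circular v_c1 = √(μ/r₁) = 719.4 m/s; transfer-periapsis v_p = √[μ(2/r₁ − 1/a_t)] = 974.2 m/s.
Δv₁ = v_p − v_c1 = 254.8 m/s.
At r₂: circular v_c2 = √(μ/r₂) = 216.6 m/s; transfer-apoapsis v_a = √[μ(2/r₂ − 1/a_t)] = 88.29 m/s.
Δv₂ = v_c2 − v_a = 128.3 m/s.
Total Δv = Δv₁ + Δv₂ = 383.1 m/s.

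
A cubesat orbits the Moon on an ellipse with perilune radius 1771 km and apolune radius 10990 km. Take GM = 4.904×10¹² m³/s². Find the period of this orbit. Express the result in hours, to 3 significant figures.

Semi-major axis a = (r_p + r_a)/2 = (1771.0 + 10990)/2 = 6380.5 km = 6.380×10⁶ m.
By Kepler's third law T = 2π√(a³/μ) = 2π × 7.278×10³ = 4.573×10⁴ s.
= 12.70 hours.

T ≈ 12.7 hours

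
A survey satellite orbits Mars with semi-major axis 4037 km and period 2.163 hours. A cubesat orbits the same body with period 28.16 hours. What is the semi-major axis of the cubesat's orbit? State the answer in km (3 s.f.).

Kepler's third law: a³ ∝ T², so a₂ = a₁ (T₂/T₁)^(2/3).
T₂/T₁ = 13.02, (T₂/T₁)^(2/3) = 5.534.
a₂ = 4037 × 5.534 = 22340 km.

a₂ ≈ 22300 km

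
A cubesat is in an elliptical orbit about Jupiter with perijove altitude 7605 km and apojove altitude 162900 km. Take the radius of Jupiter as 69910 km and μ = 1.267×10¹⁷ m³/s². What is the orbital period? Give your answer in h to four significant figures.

T ≈ 9.477 h

r_p = 69910 + 7605 = 77515 km = 7.7515×10⁷ m.
r_a = 69910 + 162900 = 232810 km = 2.3281×10⁸ m.
Semi-major axis a = (r_p + r_a)/2 = (77515 + 2.3281×10⁵)/2 = 1.5516×10⁵ km = 1.552×10⁸ m.
By Kepler's third law T = 2π√(a³/μ) = 2π × 5.430×10³ = 3.412×10⁴ s.
= 9.477 h.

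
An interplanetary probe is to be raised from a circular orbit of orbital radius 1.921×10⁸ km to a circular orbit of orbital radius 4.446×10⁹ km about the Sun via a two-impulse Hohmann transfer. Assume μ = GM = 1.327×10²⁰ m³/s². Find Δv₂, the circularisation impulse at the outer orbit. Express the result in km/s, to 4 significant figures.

r₁ = 1.921×10⁸ km = 1.921×10¹¹ m.
r₂ = 4.446×10⁹ km = 4.446×10¹² m.
Transfer ellipse a_t = (r₁ + r₂)/2 = 2.319×10¹² m.
At r₁: circular v_c1 = √(μ/r₁) = 26280 m/s; transfer-perihelion v_p = √[μ(2/r₁ − 1/a_t)] = 36390 m/s.
At r₂: circular v_c2 = √(μ/r₂) = 5463 m/s; transfer-aphelion v_a = √[μ(2/r₂ − 1/a_t)] = 1572 m/s.
Δv₂ = v_c2 − v_a = 3891 m/s.
= 3.891 km/s.

Δv ≈ 3.891 km/s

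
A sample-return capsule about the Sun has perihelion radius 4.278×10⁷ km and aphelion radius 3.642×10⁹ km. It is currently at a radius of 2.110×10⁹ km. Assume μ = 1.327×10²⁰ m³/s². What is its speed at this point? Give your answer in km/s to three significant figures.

v ≈ 7.33 km/s

Semi-major axis a = (r_p + r_a)/2 = 1.8424×10⁹ km = 1.842×10¹² m.
Vis-viva: v² = μ(2/r − 1/a) = 1.327×10²⁰ × (9.479×10⁻¹³ − 5.428×10⁻¹³) = 5.376×10⁷ m²/s².
v = 7332 m/s = 7.332 km/s.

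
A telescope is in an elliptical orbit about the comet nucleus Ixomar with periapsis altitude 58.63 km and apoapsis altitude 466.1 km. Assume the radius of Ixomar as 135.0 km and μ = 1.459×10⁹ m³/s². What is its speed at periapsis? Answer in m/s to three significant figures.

v ≈ 107 m/s

r_p = 135.0 + 58.63 = 193.63 km = 1.9363×10⁵ m.
r_a = 135.0 + 466.1 = 601.10 km = 6.0110×10⁵ m.
Semi-major axis a = (r_p + r_a)/2 = 397.37 km = 3.974×10⁵ m.
Vis-viva: v² = μ(2/r − 1/a) = 1.459×10⁹ × (1.033×10⁻⁵ − 2.517×10⁻⁶) = 1.140×10⁴ m²/s².
v = 106.8 m/s.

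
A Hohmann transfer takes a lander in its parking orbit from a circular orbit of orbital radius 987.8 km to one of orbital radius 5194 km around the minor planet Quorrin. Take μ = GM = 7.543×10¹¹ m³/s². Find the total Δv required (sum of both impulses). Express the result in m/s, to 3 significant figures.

Δv_total ≈ 425 m/s

r₁ = 987.8 km = 9.878×10⁵ m.
r₂ = 5194 km = 5.194×10⁶ m.
Transfer ellipse a_t = (r₁ + r₂)/2 = 3.091×10⁶ m.
At r₁: circular v_c1 = √(μ/r₁) = 873.9 m/s; transfer-periapsis v_p = √[μ(2/r₁ − 1/a_t)] = 1133 m/s.
Δv₁ = v_p − v_c1 = 258.9 m/s.
At r₂: circular v_c2 = √(μ/r₂) = 381.1 m/s; transfer-apoapsis v_a = √[μ(2/r₂ − 1/a_t)] = 215.4 m/s.
Δv₂ = v_c2 − v_a = 165.7 m/s.
Total Δv = Δv₁ + Δv₂ = 424.6 m/s.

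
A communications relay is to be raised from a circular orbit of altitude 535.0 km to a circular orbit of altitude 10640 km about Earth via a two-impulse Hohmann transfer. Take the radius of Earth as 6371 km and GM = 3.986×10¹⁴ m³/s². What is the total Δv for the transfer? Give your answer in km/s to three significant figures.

r₁ = 6371 + 535.0 = 6906.0 km = 6.9060×10⁶ m.
r₂ = 6371 + 10640 = 17011 km = 1.7011×10⁷ m.
Transfer ellipse a_t = (r₁ + r₂)/2 = 1.196×10⁷ m.
At r₁: circular v_c1 = √(μ/r₁) = 7597 m/s; transfer-perigee v_p = √[μ(2/r₁ − 1/a_t)] = 9061 m/s.
Δv₁ = v_p − v_c1 = 1464 m/s.
At r₂: circular v_c2 = √(μ/r₂) = 4841 m/s; transfer-apogee v_a = √[μ(2/r₂ − 1/a_t)] = 3679 m/s.
Δv₂ = v_c2 − v_a = 1162 m/s.
Total Δv = Δv₁ + Δv₂ = 2626 m/s = 2.626 km/s.

Δv_total ≈ 2.63 km/s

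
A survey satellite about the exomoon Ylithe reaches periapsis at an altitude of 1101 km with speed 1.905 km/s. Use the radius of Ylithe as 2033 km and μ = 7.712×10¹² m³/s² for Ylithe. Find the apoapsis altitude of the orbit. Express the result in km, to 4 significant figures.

apoapsis altitude ≈ 6767 km

r_p = 2033 + 1101 = 3134.0 km = 3.134×10⁶ m.
Specific energy ε = v²/2 − μ/r = -6.462×10⁵ J/kg, so a = −μ/(2ε) = 5.967×10⁶ m.
The apsides satisfy r_p + r_a = 2a, so the apoapsis radius is 2a − r_p = 8.800×10⁶ m = 8799.6 km.
Apoapsis altitude = 8799.6 − 2033 = 6766.6 km.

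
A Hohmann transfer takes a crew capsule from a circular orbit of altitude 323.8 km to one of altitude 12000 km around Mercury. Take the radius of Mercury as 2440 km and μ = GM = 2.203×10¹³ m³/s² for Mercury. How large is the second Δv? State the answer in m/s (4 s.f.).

r₁ = 2440 + 323.8 = 2763.8 km = 2.7638×10⁶ m.
r₂ = 2440 + 12000 = 14440 km = 1.4440×10⁷ m.
Transfer ellipse a_t = (r₁ + r₂)/2 = 8.602×10⁶ m.
At r₁: circular v_c1 = √(μ/r₁) = 2823 m/s; transfer-periherm v_p = √[μ(2/r₁ − 1/a_t)] = 3658 m/s.
At r₂: circular v_c2 = √(μ/r₂) = 1235 m/s; transfer-apoherm v_a = √[μ(2/r₂ − 1/a_t)] = 700.1 m/s.
Δv₂ = v_c2 − v_a = 535.0 m/s.

Δv ≈ 535.0 m/s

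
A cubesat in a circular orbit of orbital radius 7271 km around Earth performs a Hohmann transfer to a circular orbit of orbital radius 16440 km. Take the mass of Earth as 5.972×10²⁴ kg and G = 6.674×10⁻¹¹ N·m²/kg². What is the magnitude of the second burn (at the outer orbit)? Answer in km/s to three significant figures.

μ = GM = 6.674×10⁻¹¹ × 5.972×10²⁴ = 3.986×10¹⁴ m³/s².
r₁ = 7271 km = 7.271×10⁶ m.
r₂ = 16440 km = 1.644×10⁷ m.
Transfer ellipse a_t = (r₁ + r₂)/2 = 1.186×10⁷ m.
At r₁: circular v_c1 = √(μ/r₁) = 7404 m/s; transfer-perigee v_p = √[μ(2/r₁ − 1/a_t)] = 8719 m/s.
At r₂: circular v_c2 = √(μ/r₂) = 4924 m/s; transfer-apogee v_a = √[μ(2/r₂ − 1/a_t)] = 3856 m/s.
Δv₂ = v_c2 − v_a = 1068 m/s.
= 1.068 km/s.

Δv ≈ 1.07 km/s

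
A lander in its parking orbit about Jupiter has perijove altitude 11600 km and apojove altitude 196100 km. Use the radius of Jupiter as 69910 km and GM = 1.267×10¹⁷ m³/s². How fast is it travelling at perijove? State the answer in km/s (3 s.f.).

r_p = 69910 + 11600 = 81510 km = 8.1510×10⁷ m.
r_a = 69910 + 196100 = 266010 km = 2.6601×10⁸ m.
Semi-major axis a = (r_p + r_a)/2 = 1.7376×10⁵ km = 1.738×10⁸ m.
Vis-viva: v² = μ(2/r − 1/a) = 1.267×10¹⁷ × (2.454×10⁻⁸ − 5.755×10⁻⁹) = 2.380×10⁹ m²/s².
v = 48780 m/s = 48.78 km/s.

v ≈ 48.8 km/s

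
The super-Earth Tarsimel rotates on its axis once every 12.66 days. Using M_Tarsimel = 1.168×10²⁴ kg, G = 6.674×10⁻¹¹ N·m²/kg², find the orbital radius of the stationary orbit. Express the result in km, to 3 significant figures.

r_sync ≈ 1.33×10⁵ km

μ = GM = 6.674×10⁻¹¹ × 1.168×10²⁴ = 7.795×10¹³ m³/s².
T = 12.66 days = 1.094×10⁶ s.
A synchronous orbit has period T, so by Kepler's third law a = (μT²/4π²)^(1/3).
μT²/4π² = 7.795×10¹³ × (1.094×10⁶)² / 39.48 = 2.362×10²⁴ m³.
a = 1.332×10⁸ m = 1.3318×10⁵ km.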